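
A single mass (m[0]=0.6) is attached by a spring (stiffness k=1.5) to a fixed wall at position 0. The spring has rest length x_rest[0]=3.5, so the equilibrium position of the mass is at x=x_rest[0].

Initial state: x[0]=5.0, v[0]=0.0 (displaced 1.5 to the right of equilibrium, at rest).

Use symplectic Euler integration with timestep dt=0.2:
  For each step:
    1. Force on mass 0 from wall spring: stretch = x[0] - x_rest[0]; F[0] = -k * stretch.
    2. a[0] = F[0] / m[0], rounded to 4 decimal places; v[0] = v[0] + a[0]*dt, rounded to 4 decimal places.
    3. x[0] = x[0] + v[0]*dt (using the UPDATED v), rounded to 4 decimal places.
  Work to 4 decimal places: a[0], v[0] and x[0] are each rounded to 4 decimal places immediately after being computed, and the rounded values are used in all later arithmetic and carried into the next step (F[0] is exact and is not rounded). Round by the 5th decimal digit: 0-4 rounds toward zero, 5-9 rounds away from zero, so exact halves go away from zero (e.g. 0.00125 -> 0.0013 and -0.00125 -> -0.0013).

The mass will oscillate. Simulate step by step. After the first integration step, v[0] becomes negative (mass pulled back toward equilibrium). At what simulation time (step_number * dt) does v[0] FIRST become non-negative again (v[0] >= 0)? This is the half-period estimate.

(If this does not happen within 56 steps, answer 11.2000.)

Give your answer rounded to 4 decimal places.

Answer: 2.0000

Derivation:
Step 0: x=[5.0000] v=[0.0000]
Step 1: x=[4.8500] v=[-0.7500]
Step 2: x=[4.5650] v=[-1.4250]
Step 3: x=[4.1735] v=[-1.9575]
Step 4: x=[3.7146] v=[-2.2943]
Step 5: x=[3.2343] v=[-2.4016]
Step 6: x=[2.7806] v=[-2.2687]
Step 7: x=[2.3988] v=[-1.9090]
Step 8: x=[2.1271] v=[-1.3584]
Step 9: x=[1.9927] v=[-0.6719]
Step 10: x=[2.0091] v=[0.0818]
First v>=0 after going negative at step 10, time=2.0000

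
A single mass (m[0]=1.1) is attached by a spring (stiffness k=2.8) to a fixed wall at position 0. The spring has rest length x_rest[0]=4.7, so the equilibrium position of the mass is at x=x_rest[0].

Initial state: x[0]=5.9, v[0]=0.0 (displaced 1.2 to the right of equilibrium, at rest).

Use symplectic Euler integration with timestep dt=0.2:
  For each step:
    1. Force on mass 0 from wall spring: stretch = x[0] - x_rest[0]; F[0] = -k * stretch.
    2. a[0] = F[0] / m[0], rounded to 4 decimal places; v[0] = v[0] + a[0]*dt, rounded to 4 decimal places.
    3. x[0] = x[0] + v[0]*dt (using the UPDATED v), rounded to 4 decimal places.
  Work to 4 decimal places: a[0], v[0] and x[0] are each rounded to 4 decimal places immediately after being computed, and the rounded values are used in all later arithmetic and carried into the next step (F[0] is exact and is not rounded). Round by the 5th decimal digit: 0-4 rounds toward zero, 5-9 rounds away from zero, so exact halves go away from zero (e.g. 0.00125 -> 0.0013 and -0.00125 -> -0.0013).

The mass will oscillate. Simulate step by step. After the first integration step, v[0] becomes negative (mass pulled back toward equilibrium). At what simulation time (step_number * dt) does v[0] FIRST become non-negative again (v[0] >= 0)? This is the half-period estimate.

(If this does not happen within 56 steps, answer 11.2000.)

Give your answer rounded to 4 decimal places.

Answer: 2.0000

Derivation:
Step 0: x=[5.9000] v=[0.0000]
Step 1: x=[5.7778] v=[-0.6109]
Step 2: x=[5.5459] v=[-1.1596]
Step 3: x=[5.2279] v=[-1.5902]
Step 4: x=[4.8561] v=[-1.8589]
Step 5: x=[4.4684] v=[-1.9384]
Step 6: x=[4.1043] v=[-1.8205]
Step 7: x=[3.8009] v=[-1.5172]
Step 8: x=[3.5890] v=[-1.0595]
Step 9: x=[3.4902] v=[-0.4939]
Step 10: x=[3.5146] v=[0.1220]
First v>=0 after going negative at step 10, time=2.0000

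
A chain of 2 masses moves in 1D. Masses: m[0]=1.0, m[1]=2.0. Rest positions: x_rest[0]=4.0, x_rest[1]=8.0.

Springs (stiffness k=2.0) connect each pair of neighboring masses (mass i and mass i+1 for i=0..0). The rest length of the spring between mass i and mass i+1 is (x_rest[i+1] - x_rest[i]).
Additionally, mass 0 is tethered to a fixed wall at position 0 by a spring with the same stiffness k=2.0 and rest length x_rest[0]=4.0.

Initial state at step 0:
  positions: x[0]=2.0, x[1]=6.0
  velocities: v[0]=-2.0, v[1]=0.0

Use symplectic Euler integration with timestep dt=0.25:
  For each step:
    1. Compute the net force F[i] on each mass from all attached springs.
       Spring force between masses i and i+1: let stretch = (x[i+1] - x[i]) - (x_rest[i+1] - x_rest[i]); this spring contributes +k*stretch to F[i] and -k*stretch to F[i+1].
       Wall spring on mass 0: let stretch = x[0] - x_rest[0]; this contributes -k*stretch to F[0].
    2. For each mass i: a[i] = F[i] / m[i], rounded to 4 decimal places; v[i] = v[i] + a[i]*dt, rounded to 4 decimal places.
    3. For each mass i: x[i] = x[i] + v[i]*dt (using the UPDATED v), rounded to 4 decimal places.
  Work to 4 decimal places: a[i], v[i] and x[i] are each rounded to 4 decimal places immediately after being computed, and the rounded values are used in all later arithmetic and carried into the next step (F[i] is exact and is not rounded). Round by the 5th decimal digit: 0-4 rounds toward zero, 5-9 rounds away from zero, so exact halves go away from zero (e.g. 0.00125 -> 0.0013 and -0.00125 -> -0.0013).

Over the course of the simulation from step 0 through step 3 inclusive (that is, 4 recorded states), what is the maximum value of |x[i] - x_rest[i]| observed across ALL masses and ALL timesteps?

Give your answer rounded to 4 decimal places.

Step 0: x=[2.0000 6.0000] v=[-2.0000 0.0000]
Step 1: x=[1.7500 6.0000] v=[-1.0000 0.0000]
Step 2: x=[1.8125 5.9844] v=[0.2500 -0.0625]
Step 3: x=[2.1699 5.9580] v=[1.4297 -0.1055]
Max displacement = 2.2500

Answer: 2.2500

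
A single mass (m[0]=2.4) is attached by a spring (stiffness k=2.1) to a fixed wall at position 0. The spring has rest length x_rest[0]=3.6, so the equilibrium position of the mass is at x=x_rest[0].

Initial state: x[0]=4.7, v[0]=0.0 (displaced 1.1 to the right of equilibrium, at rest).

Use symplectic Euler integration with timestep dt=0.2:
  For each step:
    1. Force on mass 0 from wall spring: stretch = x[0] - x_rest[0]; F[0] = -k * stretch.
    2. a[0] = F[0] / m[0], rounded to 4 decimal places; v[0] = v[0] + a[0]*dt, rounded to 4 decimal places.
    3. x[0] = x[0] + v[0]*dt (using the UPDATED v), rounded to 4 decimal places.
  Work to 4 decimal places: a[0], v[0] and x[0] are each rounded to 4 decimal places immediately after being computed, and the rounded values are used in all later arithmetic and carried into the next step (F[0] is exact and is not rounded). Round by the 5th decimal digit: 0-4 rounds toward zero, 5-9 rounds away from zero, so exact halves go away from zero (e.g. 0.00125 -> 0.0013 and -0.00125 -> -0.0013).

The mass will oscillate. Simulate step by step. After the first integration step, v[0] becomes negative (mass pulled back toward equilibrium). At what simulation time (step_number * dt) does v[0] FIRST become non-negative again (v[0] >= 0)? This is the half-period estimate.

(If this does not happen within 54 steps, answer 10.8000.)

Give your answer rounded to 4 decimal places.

Step 0: x=[4.7000] v=[0.0000]
Step 1: x=[4.6615] v=[-0.1925]
Step 2: x=[4.5858] v=[-0.3783]
Step 3: x=[4.4756] v=[-0.5508]
Step 4: x=[4.3348] v=[-0.7040]
Step 5: x=[4.1683] v=[-0.8326]
Step 6: x=[3.9819] v=[-0.9321]
Step 7: x=[3.7821] v=[-0.9989]
Step 8: x=[3.5759] v=[-1.0308]
Step 9: x=[3.3706] v=[-1.0266]
Step 10: x=[3.1733] v=[-0.9865]
Step 11: x=[2.9909] v=[-0.9118]
Step 12: x=[2.8299] v=[-0.8052]
Step 13: x=[2.6958] v=[-0.6704]
Step 14: x=[2.5934] v=[-0.5122]
Step 15: x=[2.5262] v=[-0.3360]
Step 16: x=[2.4966] v=[-0.1481]
Step 17: x=[2.5056] v=[0.0450]
First v>=0 after going negative at step 17, time=3.4000

Answer: 3.4000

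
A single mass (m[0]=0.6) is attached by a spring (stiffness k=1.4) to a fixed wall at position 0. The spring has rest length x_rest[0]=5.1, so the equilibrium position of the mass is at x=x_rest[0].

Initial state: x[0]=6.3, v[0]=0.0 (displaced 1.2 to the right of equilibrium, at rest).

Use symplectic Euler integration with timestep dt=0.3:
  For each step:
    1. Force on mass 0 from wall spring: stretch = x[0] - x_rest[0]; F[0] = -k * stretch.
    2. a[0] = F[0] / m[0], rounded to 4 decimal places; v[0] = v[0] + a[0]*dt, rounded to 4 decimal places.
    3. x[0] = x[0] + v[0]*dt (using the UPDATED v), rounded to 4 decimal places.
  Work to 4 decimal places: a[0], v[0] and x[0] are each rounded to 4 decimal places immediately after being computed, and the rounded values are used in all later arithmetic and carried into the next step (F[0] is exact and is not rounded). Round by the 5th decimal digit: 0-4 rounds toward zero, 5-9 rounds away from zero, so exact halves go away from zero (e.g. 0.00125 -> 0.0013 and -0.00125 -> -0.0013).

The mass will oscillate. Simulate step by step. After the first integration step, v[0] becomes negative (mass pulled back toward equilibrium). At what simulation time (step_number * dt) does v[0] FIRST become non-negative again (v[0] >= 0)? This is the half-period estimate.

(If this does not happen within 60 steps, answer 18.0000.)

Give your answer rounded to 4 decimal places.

Answer: 2.1000

Derivation:
Step 0: x=[6.3000] v=[0.0000]
Step 1: x=[6.0480] v=[-0.8400]
Step 2: x=[5.5969] v=[-1.5036]
Step 3: x=[5.0415] v=[-1.8514]
Step 4: x=[4.4984] v=[-1.8105]
Step 5: x=[4.0816] v=[-1.3894]
Step 6: x=[3.8787] v=[-0.6765]
Step 7: x=[3.9322] v=[0.1784]
First v>=0 after going negative at step 7, time=2.1000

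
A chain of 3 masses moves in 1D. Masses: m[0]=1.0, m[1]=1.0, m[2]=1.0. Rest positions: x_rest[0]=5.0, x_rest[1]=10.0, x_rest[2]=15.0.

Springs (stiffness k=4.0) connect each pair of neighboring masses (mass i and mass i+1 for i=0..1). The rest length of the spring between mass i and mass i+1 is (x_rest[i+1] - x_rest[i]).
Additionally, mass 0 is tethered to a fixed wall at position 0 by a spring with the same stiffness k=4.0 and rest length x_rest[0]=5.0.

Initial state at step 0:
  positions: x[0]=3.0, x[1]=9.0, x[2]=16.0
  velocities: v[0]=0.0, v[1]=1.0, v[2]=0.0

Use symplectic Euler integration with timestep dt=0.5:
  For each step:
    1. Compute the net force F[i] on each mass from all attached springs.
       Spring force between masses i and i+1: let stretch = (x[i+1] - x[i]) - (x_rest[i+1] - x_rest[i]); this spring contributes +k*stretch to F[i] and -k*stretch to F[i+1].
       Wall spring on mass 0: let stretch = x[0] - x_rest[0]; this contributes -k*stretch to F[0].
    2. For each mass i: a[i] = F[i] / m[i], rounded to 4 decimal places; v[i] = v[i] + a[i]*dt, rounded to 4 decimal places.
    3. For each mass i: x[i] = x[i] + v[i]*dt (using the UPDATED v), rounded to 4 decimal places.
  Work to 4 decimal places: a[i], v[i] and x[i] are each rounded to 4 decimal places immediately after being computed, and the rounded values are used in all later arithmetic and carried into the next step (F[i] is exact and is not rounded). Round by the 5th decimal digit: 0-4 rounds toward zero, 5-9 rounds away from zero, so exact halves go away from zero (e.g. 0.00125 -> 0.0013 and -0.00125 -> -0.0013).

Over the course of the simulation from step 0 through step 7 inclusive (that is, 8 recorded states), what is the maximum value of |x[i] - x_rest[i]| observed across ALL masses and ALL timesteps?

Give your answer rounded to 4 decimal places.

Step 0: x=[3.0000 9.0000 16.0000] v=[0.0000 1.0000 0.0000]
Step 1: x=[6.0000 10.5000 14.0000] v=[6.0000 3.0000 -4.0000]
Step 2: x=[7.5000 11.0000 13.5000] v=[3.0000 1.0000 -1.0000]
Step 3: x=[5.0000 10.5000 15.5000] v=[-5.0000 -1.0000 4.0000]
Step 4: x=[3.0000 9.5000 17.5000] v=[-4.0000 -2.0000 4.0000]
Step 5: x=[4.5000 10.0000 16.5000] v=[3.0000 1.0000 -2.0000]
Step 6: x=[7.0000 11.5000 14.0000] v=[5.0000 3.0000 -5.0000]
Step 7: x=[7.0000 11.0000 14.0000] v=[0.0000 -1.0000 0.0000]
Max displacement = 2.5000

Answer: 2.5000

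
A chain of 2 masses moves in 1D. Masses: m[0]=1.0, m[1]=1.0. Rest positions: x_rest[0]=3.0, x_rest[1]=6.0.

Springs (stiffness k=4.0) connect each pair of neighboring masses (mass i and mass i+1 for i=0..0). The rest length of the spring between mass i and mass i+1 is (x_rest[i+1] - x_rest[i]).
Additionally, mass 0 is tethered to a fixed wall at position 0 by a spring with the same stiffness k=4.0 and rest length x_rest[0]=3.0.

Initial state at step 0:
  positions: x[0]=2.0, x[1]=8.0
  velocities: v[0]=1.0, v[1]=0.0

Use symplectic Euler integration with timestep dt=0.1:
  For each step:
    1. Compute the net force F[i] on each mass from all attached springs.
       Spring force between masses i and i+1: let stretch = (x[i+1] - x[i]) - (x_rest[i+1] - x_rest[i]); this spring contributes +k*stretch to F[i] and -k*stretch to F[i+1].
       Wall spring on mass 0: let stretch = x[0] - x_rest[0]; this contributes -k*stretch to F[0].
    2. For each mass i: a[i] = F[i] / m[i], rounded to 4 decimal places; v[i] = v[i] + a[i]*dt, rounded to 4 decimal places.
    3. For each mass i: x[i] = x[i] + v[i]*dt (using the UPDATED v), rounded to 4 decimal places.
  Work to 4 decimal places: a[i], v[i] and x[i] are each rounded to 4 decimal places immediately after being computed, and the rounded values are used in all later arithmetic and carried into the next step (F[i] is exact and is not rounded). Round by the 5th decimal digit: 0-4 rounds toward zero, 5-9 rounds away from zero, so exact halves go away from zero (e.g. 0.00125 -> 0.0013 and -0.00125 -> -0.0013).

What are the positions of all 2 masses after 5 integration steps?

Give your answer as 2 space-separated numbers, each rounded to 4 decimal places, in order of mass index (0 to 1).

Step 0: x=[2.0000 8.0000] v=[1.0000 0.0000]
Step 1: x=[2.2600 7.8800] v=[2.6000 -1.2000]
Step 2: x=[2.6544 7.6552] v=[3.9440 -2.2480]
Step 3: x=[3.1427 7.3504] v=[4.8826 -3.0483]
Step 4: x=[3.6736 6.9973] v=[5.3086 -3.5314]
Step 5: x=[4.1905 6.6312] v=[5.1686 -3.6609]

Answer: 4.1905 6.6312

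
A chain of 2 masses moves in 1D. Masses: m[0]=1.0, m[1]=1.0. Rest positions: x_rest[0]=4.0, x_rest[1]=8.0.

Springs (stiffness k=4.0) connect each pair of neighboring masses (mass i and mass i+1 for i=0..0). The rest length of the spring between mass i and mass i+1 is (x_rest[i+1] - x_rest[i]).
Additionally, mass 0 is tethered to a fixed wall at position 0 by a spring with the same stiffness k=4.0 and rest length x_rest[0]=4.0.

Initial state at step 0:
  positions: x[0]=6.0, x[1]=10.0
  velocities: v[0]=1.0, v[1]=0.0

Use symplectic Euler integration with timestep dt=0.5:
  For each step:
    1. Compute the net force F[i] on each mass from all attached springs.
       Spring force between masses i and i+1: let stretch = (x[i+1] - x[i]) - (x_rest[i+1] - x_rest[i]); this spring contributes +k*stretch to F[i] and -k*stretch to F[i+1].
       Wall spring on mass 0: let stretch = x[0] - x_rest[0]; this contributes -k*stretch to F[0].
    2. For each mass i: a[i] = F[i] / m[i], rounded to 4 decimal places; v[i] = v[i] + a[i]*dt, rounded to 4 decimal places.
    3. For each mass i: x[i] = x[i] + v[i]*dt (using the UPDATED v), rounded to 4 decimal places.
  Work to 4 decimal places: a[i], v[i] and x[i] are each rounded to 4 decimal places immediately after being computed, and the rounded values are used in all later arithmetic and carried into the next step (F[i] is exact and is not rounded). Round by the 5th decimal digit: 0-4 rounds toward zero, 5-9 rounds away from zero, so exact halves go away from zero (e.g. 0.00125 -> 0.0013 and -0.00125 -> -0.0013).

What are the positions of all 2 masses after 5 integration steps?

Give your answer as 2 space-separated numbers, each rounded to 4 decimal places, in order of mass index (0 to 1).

Answer: 2.0000 6.0000

Derivation:
Step 0: x=[6.0000 10.0000] v=[1.0000 0.0000]
Step 1: x=[4.5000 10.0000] v=[-3.0000 0.0000]
Step 2: x=[4.0000 8.5000] v=[-1.0000 -3.0000]
Step 3: x=[4.0000 6.5000] v=[0.0000 -4.0000]
Step 4: x=[2.5000 6.0000] v=[-3.0000 -1.0000]
Step 5: x=[2.0000 6.0000] v=[-1.0000 0.0000]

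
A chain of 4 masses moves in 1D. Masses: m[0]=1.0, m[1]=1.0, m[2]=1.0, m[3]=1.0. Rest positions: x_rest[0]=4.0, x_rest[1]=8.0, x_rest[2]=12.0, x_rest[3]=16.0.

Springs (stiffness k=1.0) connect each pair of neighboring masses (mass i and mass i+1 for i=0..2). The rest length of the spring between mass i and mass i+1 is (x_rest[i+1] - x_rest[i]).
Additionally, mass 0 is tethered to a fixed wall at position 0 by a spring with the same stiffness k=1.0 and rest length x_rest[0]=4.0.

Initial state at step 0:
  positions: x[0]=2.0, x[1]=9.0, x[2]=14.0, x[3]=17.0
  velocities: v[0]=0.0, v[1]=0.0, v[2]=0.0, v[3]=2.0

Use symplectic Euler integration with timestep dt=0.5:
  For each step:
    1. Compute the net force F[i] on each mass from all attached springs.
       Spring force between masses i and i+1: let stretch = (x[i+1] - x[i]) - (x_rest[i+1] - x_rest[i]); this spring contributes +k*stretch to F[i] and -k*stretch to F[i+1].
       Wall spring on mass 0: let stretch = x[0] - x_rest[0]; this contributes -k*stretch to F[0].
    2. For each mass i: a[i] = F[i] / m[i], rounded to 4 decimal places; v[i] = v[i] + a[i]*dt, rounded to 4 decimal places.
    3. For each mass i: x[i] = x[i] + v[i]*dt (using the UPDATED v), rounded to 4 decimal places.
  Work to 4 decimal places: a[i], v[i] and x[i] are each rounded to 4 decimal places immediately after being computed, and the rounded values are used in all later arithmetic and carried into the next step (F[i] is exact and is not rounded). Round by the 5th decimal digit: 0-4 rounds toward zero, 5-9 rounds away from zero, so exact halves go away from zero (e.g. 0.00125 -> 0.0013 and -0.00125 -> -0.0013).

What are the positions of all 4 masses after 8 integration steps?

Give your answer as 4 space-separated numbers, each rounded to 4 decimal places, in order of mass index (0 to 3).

Step 0: x=[2.0000 9.0000 14.0000 17.0000] v=[0.0000 0.0000 0.0000 2.0000]
Step 1: x=[3.2500 8.5000 13.5000 18.2500] v=[2.5000 -1.0000 -1.0000 2.5000]
Step 2: x=[5.0000 7.9375 12.9375 19.3125] v=[3.5000 -1.1250 -1.1250 2.1250]
Step 3: x=[6.2344 7.8906 12.7188 19.7813] v=[2.4688 -0.0938 -0.4375 0.9375]
Step 4: x=[6.3243 8.6367 13.0587 19.4844] v=[0.1797 1.4922 0.6797 -0.5938]
Step 5: x=[5.4112 9.9102 13.8995 18.5811] v=[-1.8263 2.5470 1.6816 -1.8067]
Step 6: x=[4.2700 11.0563 14.9134 17.5074] v=[-2.2824 2.2922 2.0278 -2.1475]
Step 7: x=[3.7579 11.4701 15.6116 16.7852] v=[-1.0243 0.8276 1.3963 -1.4445]
Step 8: x=[4.2344 10.9912 15.5678 16.7696] v=[0.9529 -0.9578 -0.0877 -0.0313]

Answer: 4.2344 10.9912 15.5678 16.7696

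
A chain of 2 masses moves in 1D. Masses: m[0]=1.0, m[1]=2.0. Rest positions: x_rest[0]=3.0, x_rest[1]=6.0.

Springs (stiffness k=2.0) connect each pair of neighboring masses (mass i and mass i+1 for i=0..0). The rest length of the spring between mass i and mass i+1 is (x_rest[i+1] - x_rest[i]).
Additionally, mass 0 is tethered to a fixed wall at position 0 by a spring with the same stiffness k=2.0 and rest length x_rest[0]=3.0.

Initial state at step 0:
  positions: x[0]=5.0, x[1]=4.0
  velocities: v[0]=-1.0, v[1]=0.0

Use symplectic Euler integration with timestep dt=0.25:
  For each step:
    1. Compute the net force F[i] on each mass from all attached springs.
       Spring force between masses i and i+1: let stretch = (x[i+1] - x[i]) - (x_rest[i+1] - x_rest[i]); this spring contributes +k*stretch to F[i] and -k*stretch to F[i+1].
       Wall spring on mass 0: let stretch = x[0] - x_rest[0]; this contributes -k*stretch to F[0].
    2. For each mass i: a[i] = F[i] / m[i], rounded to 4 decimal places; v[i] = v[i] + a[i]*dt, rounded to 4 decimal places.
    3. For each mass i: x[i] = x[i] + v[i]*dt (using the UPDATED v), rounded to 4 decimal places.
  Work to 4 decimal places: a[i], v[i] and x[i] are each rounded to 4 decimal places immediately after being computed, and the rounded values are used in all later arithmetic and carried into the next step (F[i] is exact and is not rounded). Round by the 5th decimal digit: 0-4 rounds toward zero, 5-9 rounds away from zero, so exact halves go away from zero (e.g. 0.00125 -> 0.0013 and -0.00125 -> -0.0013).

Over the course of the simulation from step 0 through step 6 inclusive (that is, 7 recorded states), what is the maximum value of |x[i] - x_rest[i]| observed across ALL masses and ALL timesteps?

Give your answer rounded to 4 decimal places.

Answer: 3.5190

Derivation:
Step 0: x=[5.0000 4.0000] v=[-1.0000 0.0000]
Step 1: x=[4.0000 4.2500] v=[-4.0000 1.0000]
Step 2: x=[2.5313 4.6719] v=[-5.8750 1.6875]
Step 3: x=[1.0137 5.1475] v=[-6.0704 1.9024]
Step 4: x=[-0.1139 5.5523] v=[-4.5104 1.6190]
Step 5: x=[-0.5190 5.7904] v=[-1.6204 0.9525]
Step 6: x=[-0.0706 5.8217] v=[1.7938 0.1252]
Max displacement = 3.5190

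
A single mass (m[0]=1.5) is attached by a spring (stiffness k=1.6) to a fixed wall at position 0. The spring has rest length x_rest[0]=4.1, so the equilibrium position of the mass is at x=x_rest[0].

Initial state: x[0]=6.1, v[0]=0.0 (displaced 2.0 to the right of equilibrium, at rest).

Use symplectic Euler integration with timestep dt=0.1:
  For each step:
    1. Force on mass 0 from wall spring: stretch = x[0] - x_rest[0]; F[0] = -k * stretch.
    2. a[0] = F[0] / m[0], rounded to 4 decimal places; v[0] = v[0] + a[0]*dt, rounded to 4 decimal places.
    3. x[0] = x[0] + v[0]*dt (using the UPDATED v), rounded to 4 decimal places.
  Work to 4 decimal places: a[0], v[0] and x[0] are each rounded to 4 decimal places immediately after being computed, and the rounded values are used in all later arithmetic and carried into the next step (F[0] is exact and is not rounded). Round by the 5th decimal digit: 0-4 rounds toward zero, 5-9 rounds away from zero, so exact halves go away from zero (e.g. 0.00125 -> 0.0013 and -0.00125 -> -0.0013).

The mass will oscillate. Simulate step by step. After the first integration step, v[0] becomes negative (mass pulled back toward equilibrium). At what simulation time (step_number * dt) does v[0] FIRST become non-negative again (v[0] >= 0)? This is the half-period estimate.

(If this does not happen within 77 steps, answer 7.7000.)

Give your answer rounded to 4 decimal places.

Step 0: x=[6.1000] v=[0.0000]
Step 1: x=[6.0787] v=[-0.2133]
Step 2: x=[6.0363] v=[-0.4244]
Step 3: x=[5.9732] v=[-0.6309]
Step 4: x=[5.8901] v=[-0.8307]
Step 5: x=[5.7879] v=[-1.0216]
Step 6: x=[5.6677] v=[-1.2016]
Step 7: x=[5.5308] v=[-1.3688]
Step 8: x=[5.3787] v=[-1.5214]
Step 9: x=[5.2129] v=[-1.6578]
Step 10: x=[5.0353] v=[-1.7765]
Step 11: x=[4.8477] v=[-1.8763]
Step 12: x=[4.6521] v=[-1.9561]
Step 13: x=[4.4506] v=[-2.0150]
Step 14: x=[4.2454] v=[-2.0524]
Step 15: x=[4.0386] v=[-2.0679]
Step 16: x=[3.8325] v=[-2.0614]
Step 17: x=[3.6292] v=[-2.0329]
Step 18: x=[3.4309] v=[-1.9827]
Step 19: x=[3.2398] v=[-1.9113]
Step 20: x=[3.0578] v=[-1.8196]
Step 21: x=[2.8870] v=[-1.7084]
Step 22: x=[2.7291] v=[-1.5790]
Step 23: x=[2.5858] v=[-1.4328]
Step 24: x=[2.4587] v=[-1.2713]
Step 25: x=[2.3491] v=[-1.0962]
Step 26: x=[2.2582] v=[-0.9094]
Step 27: x=[2.1869] v=[-0.7129]
Step 28: x=[2.1360] v=[-0.5088]
Step 29: x=[2.1061] v=[-0.2993]
Step 30: x=[2.0974] v=[-0.0866]
Step 31: x=[2.1101] v=[0.1270]
First v>=0 after going negative at step 31, time=3.1000

Answer: 3.1000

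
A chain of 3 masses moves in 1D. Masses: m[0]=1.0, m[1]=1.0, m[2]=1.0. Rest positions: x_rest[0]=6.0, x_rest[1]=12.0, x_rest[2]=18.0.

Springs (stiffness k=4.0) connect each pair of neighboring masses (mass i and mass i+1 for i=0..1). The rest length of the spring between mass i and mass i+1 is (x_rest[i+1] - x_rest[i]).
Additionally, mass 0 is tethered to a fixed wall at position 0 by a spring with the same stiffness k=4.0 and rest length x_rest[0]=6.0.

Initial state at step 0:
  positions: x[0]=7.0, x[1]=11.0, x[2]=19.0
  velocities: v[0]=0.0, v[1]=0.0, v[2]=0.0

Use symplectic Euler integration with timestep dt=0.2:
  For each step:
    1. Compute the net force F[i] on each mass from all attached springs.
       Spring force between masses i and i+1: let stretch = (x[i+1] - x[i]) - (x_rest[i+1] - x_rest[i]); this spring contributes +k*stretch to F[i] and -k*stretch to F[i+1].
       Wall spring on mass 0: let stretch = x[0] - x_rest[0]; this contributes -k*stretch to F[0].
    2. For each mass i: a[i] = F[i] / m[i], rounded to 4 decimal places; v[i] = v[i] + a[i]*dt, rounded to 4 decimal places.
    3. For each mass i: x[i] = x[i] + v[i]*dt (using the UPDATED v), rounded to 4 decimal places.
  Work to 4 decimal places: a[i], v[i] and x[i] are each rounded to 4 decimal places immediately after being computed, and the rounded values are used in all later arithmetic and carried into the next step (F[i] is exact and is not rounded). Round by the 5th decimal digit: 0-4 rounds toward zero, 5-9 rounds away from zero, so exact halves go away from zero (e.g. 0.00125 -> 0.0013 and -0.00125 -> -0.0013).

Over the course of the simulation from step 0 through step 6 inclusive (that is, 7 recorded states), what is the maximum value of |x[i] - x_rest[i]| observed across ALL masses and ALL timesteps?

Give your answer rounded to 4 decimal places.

Step 0: x=[7.0000 11.0000 19.0000] v=[0.0000 0.0000 0.0000]
Step 1: x=[6.5200 11.6400 18.6800] v=[-2.4000 3.2000 -1.6000]
Step 2: x=[5.8160 12.5872 18.1936] v=[-3.5200 4.7360 -2.4320]
Step 3: x=[5.2648 13.3480 17.7702] v=[-2.7558 3.8042 -2.1171]
Step 4: x=[5.1646 13.5231 17.5992] v=[-0.5011 0.8754 -0.8549]
Step 5: x=[5.5754 13.0130 17.7360] v=[2.0540 -2.5505 0.6842]
Step 6: x=[6.2842 12.0686 18.0772] v=[3.5438 -4.7222 1.7058]
Max displacement = 1.5231

Answer: 1.5231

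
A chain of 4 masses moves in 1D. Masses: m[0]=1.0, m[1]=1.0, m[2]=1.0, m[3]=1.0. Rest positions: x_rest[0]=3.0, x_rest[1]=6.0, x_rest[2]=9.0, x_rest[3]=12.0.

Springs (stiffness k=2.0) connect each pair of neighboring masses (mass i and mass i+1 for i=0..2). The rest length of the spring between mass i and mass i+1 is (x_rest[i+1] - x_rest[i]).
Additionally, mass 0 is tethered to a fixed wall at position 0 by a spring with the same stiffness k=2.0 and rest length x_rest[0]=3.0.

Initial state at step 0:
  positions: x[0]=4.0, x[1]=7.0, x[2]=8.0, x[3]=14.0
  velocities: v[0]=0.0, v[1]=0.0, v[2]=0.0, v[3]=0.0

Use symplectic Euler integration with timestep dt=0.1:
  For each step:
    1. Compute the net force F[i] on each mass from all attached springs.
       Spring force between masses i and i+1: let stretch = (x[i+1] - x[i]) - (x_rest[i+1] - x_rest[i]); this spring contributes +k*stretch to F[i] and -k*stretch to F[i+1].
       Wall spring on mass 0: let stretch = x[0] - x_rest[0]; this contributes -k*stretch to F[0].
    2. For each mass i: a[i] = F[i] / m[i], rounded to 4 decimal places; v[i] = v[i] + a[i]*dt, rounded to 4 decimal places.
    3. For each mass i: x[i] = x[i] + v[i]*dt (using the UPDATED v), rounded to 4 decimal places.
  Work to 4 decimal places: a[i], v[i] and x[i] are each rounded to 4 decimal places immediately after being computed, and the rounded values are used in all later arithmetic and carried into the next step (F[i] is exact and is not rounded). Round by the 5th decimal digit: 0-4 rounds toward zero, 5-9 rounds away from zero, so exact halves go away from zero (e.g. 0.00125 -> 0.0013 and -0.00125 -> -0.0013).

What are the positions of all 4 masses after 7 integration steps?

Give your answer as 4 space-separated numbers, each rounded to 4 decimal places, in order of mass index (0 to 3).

Step 0: x=[4.0000 7.0000 8.0000 14.0000] v=[0.0000 0.0000 0.0000 0.0000]
Step 1: x=[3.9800 6.9600 8.1000 13.9400] v=[-0.2000 -0.4000 1.0000 -0.6000]
Step 2: x=[3.9400 6.8832 8.2940 13.8232] v=[-0.4000 -0.7680 1.9400 -1.1680]
Step 3: x=[3.8801 6.7758 8.5704 13.6558] v=[-0.5994 -1.0745 2.7637 -1.6738]
Step 4: x=[3.8005 6.6463 8.9126 13.4467] v=[-0.7963 -1.2947 3.4219 -2.0909]
Step 5: x=[3.7018 6.5052 9.3002 13.2069] v=[-0.9872 -1.4106 3.8755 -2.3977]
Step 6: x=[3.5851 6.3640 9.7100 12.9490] v=[-1.1669 -1.4123 4.0978 -2.5790]
Step 7: x=[3.4523 6.2341 10.1176 12.6863] v=[-1.3281 -1.2989 4.0764 -2.6268]

Answer: 3.4523 6.2341 10.1176 12.6863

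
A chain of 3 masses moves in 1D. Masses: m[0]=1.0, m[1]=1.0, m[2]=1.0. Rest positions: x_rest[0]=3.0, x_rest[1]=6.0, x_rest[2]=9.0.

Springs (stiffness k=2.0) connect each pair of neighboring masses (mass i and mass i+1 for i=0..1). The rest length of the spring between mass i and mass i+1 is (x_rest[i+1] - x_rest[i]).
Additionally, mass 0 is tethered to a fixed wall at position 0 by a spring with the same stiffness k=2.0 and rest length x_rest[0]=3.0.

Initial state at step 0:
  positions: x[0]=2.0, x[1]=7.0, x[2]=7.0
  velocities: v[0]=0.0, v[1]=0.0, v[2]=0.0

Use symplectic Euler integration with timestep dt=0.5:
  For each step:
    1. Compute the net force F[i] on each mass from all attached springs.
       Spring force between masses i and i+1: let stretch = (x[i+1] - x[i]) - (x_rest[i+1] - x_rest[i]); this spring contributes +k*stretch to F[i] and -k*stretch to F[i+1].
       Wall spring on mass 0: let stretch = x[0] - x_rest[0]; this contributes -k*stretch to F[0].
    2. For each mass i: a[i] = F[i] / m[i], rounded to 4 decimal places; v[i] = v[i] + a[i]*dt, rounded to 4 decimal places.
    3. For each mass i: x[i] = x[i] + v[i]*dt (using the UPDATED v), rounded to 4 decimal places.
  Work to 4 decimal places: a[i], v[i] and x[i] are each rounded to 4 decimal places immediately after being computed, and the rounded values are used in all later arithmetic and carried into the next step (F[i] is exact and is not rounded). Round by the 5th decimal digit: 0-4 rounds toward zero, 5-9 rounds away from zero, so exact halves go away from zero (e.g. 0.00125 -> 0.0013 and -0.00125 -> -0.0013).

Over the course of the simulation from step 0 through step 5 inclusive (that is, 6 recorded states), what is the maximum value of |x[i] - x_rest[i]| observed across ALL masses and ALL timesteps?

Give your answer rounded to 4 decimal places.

Step 0: x=[2.0000 7.0000 7.0000] v=[0.0000 0.0000 0.0000]
Step 1: x=[3.5000 4.5000 8.5000] v=[3.0000 -5.0000 3.0000]
Step 2: x=[3.7500 3.5000 9.5000] v=[0.5000 -2.0000 2.0000]
Step 3: x=[2.0000 5.6250 9.0000] v=[-3.5000 4.2500 -1.0000]
Step 4: x=[1.0625 7.6250 8.3125] v=[-1.8750 4.0000 -1.3750]
Step 5: x=[2.8750 6.6875 8.7813] v=[3.6250 -1.8750 0.9375]
Max displacement = 2.5000

Answer: 2.5000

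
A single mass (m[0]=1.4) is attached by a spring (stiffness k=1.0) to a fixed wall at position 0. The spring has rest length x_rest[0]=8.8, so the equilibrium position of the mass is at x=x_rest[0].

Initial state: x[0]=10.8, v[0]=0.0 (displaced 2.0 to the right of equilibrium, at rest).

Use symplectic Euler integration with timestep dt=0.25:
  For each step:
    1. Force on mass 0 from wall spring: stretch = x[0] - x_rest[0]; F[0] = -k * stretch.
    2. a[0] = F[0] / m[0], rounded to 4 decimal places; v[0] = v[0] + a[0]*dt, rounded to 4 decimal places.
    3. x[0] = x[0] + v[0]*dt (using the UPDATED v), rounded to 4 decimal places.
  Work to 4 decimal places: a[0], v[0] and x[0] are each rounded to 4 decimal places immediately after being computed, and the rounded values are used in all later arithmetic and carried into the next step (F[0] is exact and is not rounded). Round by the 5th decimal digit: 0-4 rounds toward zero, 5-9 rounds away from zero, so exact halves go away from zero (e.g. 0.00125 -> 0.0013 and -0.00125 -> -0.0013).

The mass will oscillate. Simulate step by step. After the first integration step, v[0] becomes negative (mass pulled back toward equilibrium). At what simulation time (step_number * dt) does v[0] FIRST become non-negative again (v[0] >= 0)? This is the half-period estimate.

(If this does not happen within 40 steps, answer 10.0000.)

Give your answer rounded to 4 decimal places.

Answer: 3.7500

Derivation:
Step 0: x=[10.8000] v=[0.0000]
Step 1: x=[10.7107] v=[-0.3572]
Step 2: x=[10.5361] v=[-0.6984]
Step 3: x=[10.2840] v=[-1.0084]
Step 4: x=[9.9657] v=[-1.2734]
Step 5: x=[9.5953] v=[-1.4816]
Step 6: x=[9.1894] v=[-1.6236]
Step 7: x=[8.7661] v=[-1.6931]
Step 8: x=[8.3443] v=[-1.6871]
Step 9: x=[7.9429] v=[-1.6057]
Step 10: x=[7.5797] v=[-1.4527]
Step 11: x=[7.2710] v=[-1.2348]
Step 12: x=[7.0306] v=[-0.9618]
Step 13: x=[6.8692] v=[-0.6458]
Step 14: x=[6.7940] v=[-0.3010]
Step 15: x=[6.8083] v=[0.0572]
First v>=0 after going negative at step 15, time=3.7500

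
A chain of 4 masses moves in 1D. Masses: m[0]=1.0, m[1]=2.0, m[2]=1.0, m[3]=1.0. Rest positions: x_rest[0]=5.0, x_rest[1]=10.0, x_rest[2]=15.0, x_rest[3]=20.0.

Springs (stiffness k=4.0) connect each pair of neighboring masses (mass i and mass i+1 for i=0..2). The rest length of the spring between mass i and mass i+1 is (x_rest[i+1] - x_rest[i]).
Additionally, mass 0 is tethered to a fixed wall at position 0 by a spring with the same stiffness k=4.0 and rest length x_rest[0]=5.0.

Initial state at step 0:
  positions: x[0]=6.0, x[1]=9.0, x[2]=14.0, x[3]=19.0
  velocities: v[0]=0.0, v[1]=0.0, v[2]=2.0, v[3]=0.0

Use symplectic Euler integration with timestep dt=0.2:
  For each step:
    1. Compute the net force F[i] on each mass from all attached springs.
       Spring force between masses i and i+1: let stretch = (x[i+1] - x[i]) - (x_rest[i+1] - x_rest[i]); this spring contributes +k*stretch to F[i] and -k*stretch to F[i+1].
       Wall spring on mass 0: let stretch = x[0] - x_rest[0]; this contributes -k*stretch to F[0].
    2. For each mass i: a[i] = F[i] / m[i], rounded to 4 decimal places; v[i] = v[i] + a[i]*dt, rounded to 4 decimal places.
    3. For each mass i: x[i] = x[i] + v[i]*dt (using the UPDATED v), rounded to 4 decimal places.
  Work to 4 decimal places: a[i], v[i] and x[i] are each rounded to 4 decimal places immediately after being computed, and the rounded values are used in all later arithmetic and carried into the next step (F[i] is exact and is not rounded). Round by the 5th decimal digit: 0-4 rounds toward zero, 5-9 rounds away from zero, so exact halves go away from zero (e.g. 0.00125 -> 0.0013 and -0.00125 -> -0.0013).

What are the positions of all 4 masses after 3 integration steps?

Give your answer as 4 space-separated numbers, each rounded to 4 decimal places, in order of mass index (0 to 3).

Step 0: x=[6.0000 9.0000 14.0000 19.0000] v=[0.0000 0.0000 2.0000 0.0000]
Step 1: x=[5.5200 9.1600 14.4000 19.0000] v=[-2.4000 0.8000 2.0000 0.0000]
Step 2: x=[4.7392 9.4480 14.6976 19.0640] v=[-3.9040 1.4400 1.4880 0.3200]
Step 3: x=[3.9535 9.7793 14.8539 19.2294] v=[-3.9283 1.6563 0.7814 0.8269]

Answer: 3.9535 9.7793 14.8539 19.2294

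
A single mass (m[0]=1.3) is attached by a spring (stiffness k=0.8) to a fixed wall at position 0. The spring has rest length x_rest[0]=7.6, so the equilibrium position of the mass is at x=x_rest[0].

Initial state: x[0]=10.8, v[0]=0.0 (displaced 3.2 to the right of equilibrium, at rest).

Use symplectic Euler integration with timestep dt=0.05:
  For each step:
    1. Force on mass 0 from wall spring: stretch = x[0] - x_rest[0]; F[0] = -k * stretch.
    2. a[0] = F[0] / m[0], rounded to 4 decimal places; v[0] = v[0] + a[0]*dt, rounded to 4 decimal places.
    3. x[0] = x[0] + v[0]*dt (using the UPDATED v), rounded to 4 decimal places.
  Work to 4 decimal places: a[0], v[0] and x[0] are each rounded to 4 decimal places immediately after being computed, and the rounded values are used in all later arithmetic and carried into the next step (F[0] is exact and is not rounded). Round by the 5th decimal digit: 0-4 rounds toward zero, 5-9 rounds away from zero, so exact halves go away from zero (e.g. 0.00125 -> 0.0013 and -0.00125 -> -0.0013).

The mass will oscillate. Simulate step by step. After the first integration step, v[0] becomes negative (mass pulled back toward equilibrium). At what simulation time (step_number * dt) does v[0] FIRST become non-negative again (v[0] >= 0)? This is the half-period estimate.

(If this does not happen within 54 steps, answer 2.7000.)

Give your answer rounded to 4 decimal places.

Answer: 2.7000

Derivation:
Step 0: x=[10.8000] v=[0.0000]
Step 1: x=[10.7951] v=[-0.0985]
Step 2: x=[10.7853] v=[-0.1968]
Step 3: x=[10.7706] v=[-0.2948]
Step 4: x=[10.7510] v=[-0.3924]
Step 5: x=[10.7265] v=[-0.4894]
Step 6: x=[10.6972] v=[-0.5856]
Step 7: x=[10.6632] v=[-0.6809]
Step 8: x=[10.6244] v=[-0.7752]
Step 9: x=[10.5810] v=[-0.8683]
Step 10: x=[10.5330] v=[-0.9600]
Step 11: x=[10.4805] v=[-1.0502]
Step 12: x=[10.4236] v=[-1.1388]
Step 13: x=[10.3623] v=[-1.2257]
Step 14: x=[10.2968] v=[-1.3107]
Step 15: x=[10.2271] v=[-1.3937]
Step 16: x=[10.1534] v=[-1.4745]
Step 17: x=[10.0757] v=[-1.5531]
Step 18: x=[9.9942] v=[-1.6293]
Step 19: x=[9.9091] v=[-1.7030]
Step 20: x=[9.8204] v=[-1.7741]
Step 21: x=[9.7283] v=[-1.8424]
Step 22: x=[9.6329] v=[-1.9079]
Step 23: x=[9.5344] v=[-1.9705]
Step 24: x=[9.4329] v=[-2.0300]
Step 25: x=[9.3286] v=[-2.0864]
Step 26: x=[9.2216] v=[-2.1396]
Step 27: x=[9.1121] v=[-2.1895]
Step 28: x=[9.0003] v=[-2.2360]
Step 29: x=[8.8863] v=[-2.2791]
Step 30: x=[8.7704] v=[-2.3187]
Step 31: x=[8.6527] v=[-2.3547]
Step 32: x=[8.5333] v=[-2.3871]
Step 33: x=[8.4125] v=[-2.4158]
Step 34: x=[8.2905] v=[-2.4408]
Step 35: x=[8.1674] v=[-2.4620]
Step 36: x=[8.0434] v=[-2.4795]
Step 37: x=[7.9187] v=[-2.4931]
Step 38: x=[7.7936] v=[-2.5029]
Step 39: x=[7.6682] v=[-2.5089]
Step 40: x=[7.5427] v=[-2.5110]
Step 41: x=[7.4172] v=[-2.5092]
Step 42: x=[7.2920] v=[-2.5036]
Step 43: x=[7.1673] v=[-2.4941]
Step 44: x=[7.0433] v=[-2.4808]
Step 45: x=[6.9201] v=[-2.4637]
Step 46: x=[6.7980] v=[-2.4428]
Step 47: x=[6.6771] v=[-2.4181]
Step 48: x=[6.5576] v=[-2.3897]
Step 49: x=[6.4397] v=[-2.3576]
Step 50: x=[6.3236] v=[-2.3219]
Step 51: x=[6.2095] v=[-2.2826]
Step 52: x=[6.0975] v=[-2.2398]
Step 53: x=[5.9878] v=[-2.1936]
Step 54: x=[5.8806] v=[-2.1440]
v[0] did not become non-negative within 54 steps; using fallback time=2.7000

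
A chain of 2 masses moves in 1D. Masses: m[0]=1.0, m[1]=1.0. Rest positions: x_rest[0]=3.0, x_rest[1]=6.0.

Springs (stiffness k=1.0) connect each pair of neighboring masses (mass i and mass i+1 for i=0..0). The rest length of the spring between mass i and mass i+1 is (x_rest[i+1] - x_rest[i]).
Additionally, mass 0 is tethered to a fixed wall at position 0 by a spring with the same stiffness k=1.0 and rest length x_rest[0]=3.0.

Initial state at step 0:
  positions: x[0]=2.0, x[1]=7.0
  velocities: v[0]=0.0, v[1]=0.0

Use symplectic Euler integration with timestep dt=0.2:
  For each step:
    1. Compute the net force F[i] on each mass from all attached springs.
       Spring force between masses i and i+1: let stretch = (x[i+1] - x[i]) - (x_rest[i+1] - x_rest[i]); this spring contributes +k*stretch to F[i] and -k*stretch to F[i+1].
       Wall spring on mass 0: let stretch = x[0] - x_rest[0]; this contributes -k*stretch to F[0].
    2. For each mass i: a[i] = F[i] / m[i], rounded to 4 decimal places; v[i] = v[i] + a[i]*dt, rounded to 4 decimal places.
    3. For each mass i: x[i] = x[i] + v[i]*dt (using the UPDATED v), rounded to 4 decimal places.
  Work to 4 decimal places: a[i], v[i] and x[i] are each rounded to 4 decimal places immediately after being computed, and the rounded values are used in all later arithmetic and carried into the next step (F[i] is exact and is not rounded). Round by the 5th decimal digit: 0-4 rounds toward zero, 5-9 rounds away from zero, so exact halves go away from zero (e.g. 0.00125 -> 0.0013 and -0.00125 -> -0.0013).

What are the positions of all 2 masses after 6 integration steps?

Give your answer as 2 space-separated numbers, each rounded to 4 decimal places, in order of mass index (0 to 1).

Step 0: x=[2.0000 7.0000] v=[0.0000 0.0000]
Step 1: x=[2.1200 6.9200] v=[0.6000 -0.4000]
Step 2: x=[2.3472 6.7680] v=[1.1360 -0.7600]
Step 3: x=[2.6573 6.5592] v=[1.5507 -1.0442]
Step 4: x=[3.0172 6.3143] v=[1.7996 -1.2246]
Step 5: x=[3.3883 6.0575] v=[1.8556 -1.2840]
Step 6: x=[3.7307 5.8139] v=[1.7118 -1.2178]

Answer: 3.7307 5.8139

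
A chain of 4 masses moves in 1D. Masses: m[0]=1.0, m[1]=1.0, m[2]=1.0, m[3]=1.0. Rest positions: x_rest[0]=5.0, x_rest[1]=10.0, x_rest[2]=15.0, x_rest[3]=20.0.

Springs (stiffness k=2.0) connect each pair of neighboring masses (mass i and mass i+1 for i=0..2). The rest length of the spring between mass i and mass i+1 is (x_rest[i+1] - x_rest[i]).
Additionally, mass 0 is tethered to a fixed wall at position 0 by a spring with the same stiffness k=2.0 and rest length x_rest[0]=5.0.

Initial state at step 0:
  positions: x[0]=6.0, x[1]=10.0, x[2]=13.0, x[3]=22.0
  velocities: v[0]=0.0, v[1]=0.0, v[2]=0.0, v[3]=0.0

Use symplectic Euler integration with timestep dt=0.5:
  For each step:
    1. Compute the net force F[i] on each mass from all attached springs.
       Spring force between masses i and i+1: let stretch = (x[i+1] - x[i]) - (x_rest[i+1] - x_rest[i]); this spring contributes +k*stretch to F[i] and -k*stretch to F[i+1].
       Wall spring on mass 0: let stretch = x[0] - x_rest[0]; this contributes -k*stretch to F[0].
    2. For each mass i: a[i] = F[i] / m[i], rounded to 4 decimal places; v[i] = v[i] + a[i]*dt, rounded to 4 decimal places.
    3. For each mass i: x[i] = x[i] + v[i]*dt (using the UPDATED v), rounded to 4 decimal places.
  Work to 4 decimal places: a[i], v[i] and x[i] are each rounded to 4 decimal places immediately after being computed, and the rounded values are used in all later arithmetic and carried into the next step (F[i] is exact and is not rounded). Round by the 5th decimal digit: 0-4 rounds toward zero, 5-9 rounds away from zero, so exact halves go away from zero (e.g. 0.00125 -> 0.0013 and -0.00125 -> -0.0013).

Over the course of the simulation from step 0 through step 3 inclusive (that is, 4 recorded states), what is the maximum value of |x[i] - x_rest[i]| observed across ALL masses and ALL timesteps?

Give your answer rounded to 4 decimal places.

Step 0: x=[6.0000 10.0000 13.0000 22.0000] v=[0.0000 0.0000 0.0000 0.0000]
Step 1: x=[5.0000 9.5000 16.0000 20.0000] v=[-2.0000 -1.0000 6.0000 -4.0000]
Step 2: x=[3.7500 10.0000 17.7500 18.5000] v=[-2.5000 1.0000 3.5000 -3.0000]
Step 3: x=[3.7500 11.2500 16.0000 19.1250] v=[0.0000 2.5000 -3.5000 1.2500]
Max displacement = 2.7500

Answer: 2.7500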